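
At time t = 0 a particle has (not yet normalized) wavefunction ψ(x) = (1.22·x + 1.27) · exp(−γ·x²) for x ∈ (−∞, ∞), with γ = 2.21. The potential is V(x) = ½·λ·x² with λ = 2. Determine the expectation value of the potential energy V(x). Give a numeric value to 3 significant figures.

0.135

⟨V⟩ = ∫ V(x)·|ψ|² dx / ∫|ψ|² dx.
Expand each integrand as polynomial × e^(−2γx²) and use ∫x^(2j)·e^(−2γx²) dx = (2j−1)!!/(4γ)^j · √(π/(2γ)), odd powers → 0; here √(π/(2γ)) = 0.84307.
State is unnormalized: ∫|ψ|² dx = 1.5017, and ∫ψ*·V(x)·ψ dx = 0.20199, so ⟨V⟩ = 0.20199 / 1.5017.
⟨V⟩ = 0.13451.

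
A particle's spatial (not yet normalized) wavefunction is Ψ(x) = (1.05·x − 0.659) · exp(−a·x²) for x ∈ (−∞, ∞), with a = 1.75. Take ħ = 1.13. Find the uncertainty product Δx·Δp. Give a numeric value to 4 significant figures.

0.6061

Δx = √(⟨x²⟩−⟨x⟩²), Δp = √(⟨p²⟩−⟨p⟩²).
Expand each integrand as polynomial × e^(−2ax²) and use ∫x^(2j)·e^(−2ax²) dx = (2j−1)!!/(4a)^j · √(π/(2a)), odd powers → 0; here √(π/(2a)) = 0.94742. Differentiate with the product rule, d/dx e^(−ax²) = −2ax·e^(−ax²).
Normalization: ∫|Ψ|² dx = 0.56066.
⟨x⟩ = -0.33408, ⟨x²⟩ = 0.21890 ⇒ Δx = 0.32755.
⟨p⟩ = 0.0000, ⟨p²⟩ = 3.4240 ⇒ Δp = 1.8504.
Δx·Δp = 0.60611.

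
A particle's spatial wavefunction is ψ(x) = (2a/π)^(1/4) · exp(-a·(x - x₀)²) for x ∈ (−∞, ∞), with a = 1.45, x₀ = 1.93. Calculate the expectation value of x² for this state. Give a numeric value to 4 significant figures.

⟨x²⟩ = ∫ x²·|ψ|² dx (integrals over the domain).
Gaussian moments (u = x − x₀): ∫u^(2j)·e^(−2au²) du = (2j−1)!!/(4a)^j · √(π/(2a)), odd powers integrate to 0; here √(π/(2a)) = 1.0408.
⟨x²⟩ = 3.8973.

3.897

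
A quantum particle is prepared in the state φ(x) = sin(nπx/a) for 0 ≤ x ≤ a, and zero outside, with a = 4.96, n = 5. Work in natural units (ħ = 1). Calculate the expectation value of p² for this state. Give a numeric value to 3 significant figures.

p² φ = −ħ² d²φ/dx²; ⟨p²⟩ = −ħ² ∫ φ*·φ'' dx / ∫|φ|² dx.
d/dx sin(nπx/a) = (nπ/a)·cos(nπx/a) and d²/dx² sin(nπx/a) = −(nπ/a)²·sin(nπx/a); on 0 ≤ x ≤ a, ∫sin²(nπx/a) dx = a/2 and ∫sin(nπx/a)·cos(nπx/a) dx = 0.
State is unnormalized: ∫|φ|² dx = 2.4800, and ∫φ*·(−ħ² φ'') dx = 24.873, so ⟨p²⟩ = 24.873 / 2.4800.
⟨p²⟩ = 10.029.

10.0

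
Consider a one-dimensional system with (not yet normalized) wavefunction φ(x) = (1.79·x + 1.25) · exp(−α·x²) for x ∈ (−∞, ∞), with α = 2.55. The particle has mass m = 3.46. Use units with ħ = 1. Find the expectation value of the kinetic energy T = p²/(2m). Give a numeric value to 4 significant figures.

T = −(ħ²/2m) d²/dx², so ⟨T⟩ = −(ħ²/2m) ∫ φ*·φ'' dx / ∫|φ|² dx; with m = 3.46.
Expand each integrand as polynomial × e^(−2αx²) and use ∫x^(2j)·e^(−2αx²) dx = (2j−1)!!/(4α)^j · √(π/(2α)), odd powers → 0; here √(π/(2α)) = 0.78486. Differentiate with the product rule, d/dx e^(−αx²) = −2αx·e^(−αx²).
State is unnormalized: ∫|φ|² dx = 1.4729, and ∫φ*·(−ħ²/2m · φ'') dx = 0.72445, so ⟨T⟩ = 0.72445 / 1.4729.
⟨T⟩ = 0.49186.

0.4919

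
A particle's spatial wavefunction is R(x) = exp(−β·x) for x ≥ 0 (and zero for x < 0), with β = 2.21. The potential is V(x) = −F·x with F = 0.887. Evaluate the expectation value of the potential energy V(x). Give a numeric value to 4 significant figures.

⟨V⟩ = ∫ V(x)·|R|² dx / ∫|R|² dx.
Every integrand reduces to terms xʲ·e^(−2βx) on [0, ∞); use ∫₀^∞ xʲ·e^(−2βx) dx = j!/(2β)^(j+1).
State is unnormalized: ∫|R|² dx = 0.22624, and ∫R*·V(x)·R dx = -0.045402, so ⟨V⟩ = -0.045402 / 0.22624.
⟨V⟩ = -0.20068.

-0.2007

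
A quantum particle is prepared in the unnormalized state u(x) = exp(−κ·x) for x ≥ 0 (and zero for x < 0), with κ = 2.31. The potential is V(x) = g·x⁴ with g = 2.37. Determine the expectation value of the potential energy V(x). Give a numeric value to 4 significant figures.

0.1249

⟨V⟩ = ∫ V(x)·|u|² dx / ∫|u|² dx.
Every integrand reduces to terms xʲ·e^(−2κx) on [0, ∞); use ∫₀^∞ xʲ·e^(−2κx) dx = j!/(2κ)^(j+1).
State is unnormalized: ∫|u|² dx = 0.21645, and ∫u*·V(x)·u dx = 0.027024, so ⟨V⟩ = 0.027024 / 0.21645.
⟨V⟩ = 0.12485.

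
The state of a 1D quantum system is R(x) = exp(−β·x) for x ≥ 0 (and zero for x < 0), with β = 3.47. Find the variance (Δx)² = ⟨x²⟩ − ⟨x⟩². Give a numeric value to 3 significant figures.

0.0208

Compute ⟨x⟩ and ⟨x²⟩ separately, then (Δx)² = ⟨x²⟩ − ⟨x⟩².
Every integrand reduces to terms xʲ·e^(−2βx) on [0, ∞); use ∫₀^∞ xʲ·e^(−2βx) dx = j!/(2β)^(j+1).
Normalization: ∫|R|² dx = 0.14409.
⟨x⟩ = 0.14409 and ⟨x²⟩ = 0.041525.
(Δx)² = 0.041525 − (0.14409)² = 0.020763.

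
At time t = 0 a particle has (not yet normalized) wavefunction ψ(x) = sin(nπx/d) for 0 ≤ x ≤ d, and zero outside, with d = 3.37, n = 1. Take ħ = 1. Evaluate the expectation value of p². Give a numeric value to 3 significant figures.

p² ψ = −ħ² d²ψ/dx²; ⟨p²⟩ = −ħ² ∫ ψ*·ψ'' dx / ∫|ψ|² dx.
d/dx sin(nπx/d) = (nπ/d)·cos(nπx/d) and d²/dx² sin(nπx/d) = −(nπ/d)²·sin(nπx/d); on 0 ≤ x ≤ d, ∫sin²(nπx/d) dx = d/2 and ∫sin(nπx/d)·cos(nπx/d) dx = 0.
State is unnormalized: ∫|ψ|² dx = 1.6850, and ∫ψ*·(−ħ² ψ'') dx = 1.4643, so ⟨p²⟩ = 1.4643 / 1.6850.
⟨p²⟩ = 0.86904.

0.869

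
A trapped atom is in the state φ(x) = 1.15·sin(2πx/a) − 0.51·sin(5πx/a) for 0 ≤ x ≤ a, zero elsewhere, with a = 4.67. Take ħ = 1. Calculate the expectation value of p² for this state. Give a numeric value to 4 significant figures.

p² φ = −ħ² d²φ/dx²; ⟨p²⟩ = −ħ² ∫ φ*·φ'' dx / ∫|φ|² dx.
d²/dx² sin(jπx/a) = −(jπ/a)²·sin(jπx/a); on 0 ≤ x ≤ a, ∫sin²(jπx/a) dx = a/2 and ∫sin(jπx/a)·sin(lπx/a) dx = 0 for j ≠ l, so only diagonal terms survive in ∫|φ|² and ∫φ·φ″; ∫φ·φ′ dx = [φ²/2] between the walls = 0.
State is unnormalized: ∫|φ|² dx = 3.6954, and ∫φ*·(−ħ² φ'') dx = 12.461, so ⟨p²⟩ = 12.461 / 3.6954.
⟨p²⟩ = 3.3721.

3.372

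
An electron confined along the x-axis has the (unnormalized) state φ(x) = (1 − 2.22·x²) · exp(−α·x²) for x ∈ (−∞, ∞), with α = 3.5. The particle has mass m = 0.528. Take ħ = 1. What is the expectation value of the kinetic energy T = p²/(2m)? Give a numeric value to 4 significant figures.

6.526

T = −(ħ²/2m) d²/dx², so ⟨T⟩ = −(ħ²/2m) ∫ φ*·φ'' dx / ∫|φ|² dx; with m = 0.528.
Expand each integrand as polynomial × e^(−2αx²) and use ∫x^(2j)·e^(−2αx²) dx = (2j−1)!!/(4α)^j · √(π/(2α)), odd powers → 0; here √(π/(2α)) = 0.66992. Differentiate with the product rule, d/dx e^(−αx²) = −2αx·e^(−αx²).
State is unnormalized: ∫|φ|² dx = 0.50800, and ∫φ*·(−ħ²/2m · φ'') dx = 3.3154, so ⟨T⟩ = 3.3154 / 0.50800.
⟨T⟩ = 6.5264.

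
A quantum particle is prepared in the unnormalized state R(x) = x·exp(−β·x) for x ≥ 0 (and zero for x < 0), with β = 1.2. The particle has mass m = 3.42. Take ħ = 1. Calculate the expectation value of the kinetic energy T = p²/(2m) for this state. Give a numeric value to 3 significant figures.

0.211

T = −(ħ²/2m) d²/dx², so ⟨T⟩ = −(ħ²/2m) ∫ R*·R'' dx / ∫|R|² dx; with m = 3.42.
Differentiate x·exp(−β·x) with the product rule; every integrand then reduces to terms xʲ·e^(−2βx) on [0, ∞), with ∫₀^∞ xʲ·e^(−2βx) dx = j!/(2β)^(j+1).
State is unnormalized: ∫|R|² dx = 0.14468, and ∫R*·(−ħ²/2m · R'') dx = 0.030458, so ⟨T⟩ = 0.030458 / 0.14468.
⟨T⟩ = 0.21053.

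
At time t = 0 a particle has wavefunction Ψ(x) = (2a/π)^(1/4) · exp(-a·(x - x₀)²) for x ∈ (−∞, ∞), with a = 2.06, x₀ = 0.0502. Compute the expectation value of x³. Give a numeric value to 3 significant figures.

0.0184

⟨x³⟩ = ∫ x³·|Ψ|² dx (integrals over the domain).
Gaussian moments (u = x − x₀): ∫u^(2j)·e^(−2au²) du = (2j−1)!!/(4a)^j · √(π/(2a)), odd powers integrate to 0; here √(π/(2a)) = 0.87323.
⟨x³⟩ = 0.018403.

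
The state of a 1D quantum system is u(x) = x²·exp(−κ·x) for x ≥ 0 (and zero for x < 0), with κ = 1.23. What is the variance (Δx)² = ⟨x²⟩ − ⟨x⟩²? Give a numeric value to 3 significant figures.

0.826

Compute ⟨x⟩ and ⟨x²⟩ separately, then (Δx)² = ⟨x²⟩ − ⟨x⟩².
Every integrand reduces to terms xʲ·e^(−2κx) on [0, ∞); use ∫₀^∞ xʲ·e^(−2κx) dx = j!/(2κ)^(j+1).
Normalization: ∫|u|² dx = 0.26640.
⟨x⟩ = 2.0325 and ⟨x²⟩ = 4.9574.
(Δx)² = 4.9574 − (2.0325)² = 0.82623.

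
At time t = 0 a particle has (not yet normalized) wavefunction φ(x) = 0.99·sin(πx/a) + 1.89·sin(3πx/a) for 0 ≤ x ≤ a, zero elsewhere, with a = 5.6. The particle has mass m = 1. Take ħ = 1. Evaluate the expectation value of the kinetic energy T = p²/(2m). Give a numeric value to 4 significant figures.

1.145

T = −(ħ²/2m) d²/dx², so ⟨T⟩ = −(ħ²/2m) ∫ φ*·φ'' dx / ∫|φ|² dx; with m = 1.
d²/dx² sin(jπx/a) = −(jπ/a)²·sin(jπx/a); on 0 ≤ x ≤ a, ∫sin²(jπx/a) dx = a/2 and ∫sin(jπx/a)·sin(lπx/a) dx = 0 for j ≠ l, so only diagonal terms survive in ∫|φ|² and ∫φ·φ″; ∫φ·φ′ dx = [φ²/2] between the walls = 0.
State is unnormalized: ∫|φ|² dx = 12.746, and ∫φ*·(−ħ²/2m · φ'') dx = 14.597, so ⟨T⟩ = 14.597 / 12.746.
⟨T⟩ = 1.1452.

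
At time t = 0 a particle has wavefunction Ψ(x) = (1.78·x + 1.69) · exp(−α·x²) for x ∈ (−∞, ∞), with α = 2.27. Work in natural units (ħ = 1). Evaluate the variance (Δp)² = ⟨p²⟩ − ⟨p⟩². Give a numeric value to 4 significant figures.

2.764

Compute ⟨p⟩ and ⟨p²⟩ separately; (Δp)² = ⟨p²⟩ − ⟨p⟩².
Expand each integrand as polynomial × e^(−2αx²) and use ∫x^(2j)·e^(−2αx²) dx = (2j−1)!!/(4α)^j · √(π/(2α)), odd powers → 0; here √(π/(2α)) = 0.83185. Differentiate with the product rule, d/dx e^(−αx²) = −2αx·e^(−αx²).
Normalization: ∫|Ψ|² dx = 2.6661.
⟨p⟩ = 0.0000 and ⟨p²⟩ = 2.7643.
(Δp)² = 2.7643 − (0.0000)² = 2.7643.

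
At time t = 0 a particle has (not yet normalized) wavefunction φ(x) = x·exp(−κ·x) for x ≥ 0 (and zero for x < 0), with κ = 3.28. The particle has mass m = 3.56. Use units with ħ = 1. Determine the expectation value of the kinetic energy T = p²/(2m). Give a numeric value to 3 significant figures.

1.51

T = −(ħ²/2m) d²/dx², so ⟨T⟩ = −(ħ²/2m) ∫ φ*·φ'' dx / ∫|φ|² dx; with m = 3.56.
Differentiate x·exp(−κ·x) with the product rule; every integrand then reduces to terms xʲ·e^(−2κx) on [0, ∞), with ∫₀^∞ xʲ·e^(−2κx) dx = j!/(2κ)^(j+1).
State is unnormalized: ∫|φ|² dx = 0.0070847, and ∫φ*·(−ħ²/2m · φ'') dx = 0.010705, so ⟨T⟩ = 0.010705 / 0.0070847.
⟨T⟩ = 1.5110.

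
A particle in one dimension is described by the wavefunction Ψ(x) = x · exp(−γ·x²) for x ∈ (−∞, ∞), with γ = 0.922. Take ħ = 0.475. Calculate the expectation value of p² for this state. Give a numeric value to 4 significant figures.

p² Ψ = −ħ² d²Ψ/dx²; ⟨p²⟩ = −ħ² ∫ Ψ*·Ψ'' dx / ∫|Ψ|² dx.
Expand each integrand as polynomial × e^(−2γx²) and use ∫x^(2j)·e^(−2γx²) dx = (2j−1)!!/(4γ)^j · √(π/(2γ)), odd powers → 0; here √(π/(2γ)) = 1.3053. Differentiate with the product rule, d/dx e^(−γx²) = −2γx·e^(−γx²).
State is unnormalized: ∫|Ψ|² dx = 0.35392, and ∫Ψ*·(−ħ² Ψ'') dx = 0.22087, so ⟨p²⟩ = 0.22087 / 0.35392.
⟨p²⟩ = 0.62408.

0.6241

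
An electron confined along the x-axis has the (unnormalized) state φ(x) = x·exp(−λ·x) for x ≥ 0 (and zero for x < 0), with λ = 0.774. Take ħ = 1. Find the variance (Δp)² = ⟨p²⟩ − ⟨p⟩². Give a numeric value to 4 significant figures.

Compute ⟨p⟩ and ⟨p²⟩ separately; (Δp)² = ⟨p²⟩ − ⟨p⟩².
Differentiate x·exp(−λ·x) with the product rule; every integrand then reduces to terms xʲ·e^(−2λx) on [0, ∞), with ∫₀^∞ xʲ·e^(−2λx) dx = j!/(2λ)^(j+1).
Normalization: ∫|φ|² dx = 0.53916.
⟨p⟩ = 0.0000 and ⟨p²⟩ = 0.59908.
(Δp)² = 0.59908 − (0.0000)² = 0.59908.

0.5991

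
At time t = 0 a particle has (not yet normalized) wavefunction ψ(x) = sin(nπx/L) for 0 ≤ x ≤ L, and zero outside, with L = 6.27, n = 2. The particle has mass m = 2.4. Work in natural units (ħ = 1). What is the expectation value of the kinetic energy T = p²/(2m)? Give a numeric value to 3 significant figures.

0.209

T = −(ħ²/2m) d²/dx², so ⟨T⟩ = −(ħ²/2m) ∫ ψ*·ψ'' dx / ∫|ψ|² dx; with m = 2.4.
d/dx sin(nπx/L) = (nπ/L)·cos(nπx/L) and d²/dx² sin(nπx/L) = −(nπ/L)²·sin(nπx/L); on 0 ≤ x ≤ L, ∫sin²(nπx/L) dx = L/2 and ∫sin(nπx/L)·cos(nπx/L) dx = 0.
State is unnormalized: ∫|ψ|² dx = 3.1350, and ∫ψ*·(−ħ²/2m · ψ'') dx = 0.65587, so ⟨T⟩ = 0.65587 / 3.1350.
⟨T⟩ = 0.20921.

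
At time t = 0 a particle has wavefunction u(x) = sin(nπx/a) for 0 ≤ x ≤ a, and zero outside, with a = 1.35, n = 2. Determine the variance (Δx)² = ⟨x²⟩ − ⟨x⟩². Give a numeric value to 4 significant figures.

0.1288

Compute ⟨x⟩ and ⟨x²⟩ separately, then (Δx)² = ⟨x²⟩ − ⟨x⟩².
With sin²θ = (1 − cos2θ)/2 on 0 ≤ x ≤ a: ∫sin²(nπx/a) dx = a/2, ∫x·sin²(nπx/a) dx = a²/4, ∫x²·sin²(nπx/a) dx = a³·(1/6 − 1/(4n²π²)); higher powers xᵏ the same way, integrating xᵏ·cos(2nπx/a) by parts.
Normalization: ∫|u|² dx = 0.67500.
⟨x⟩ = 0.67500 and ⟨x²⟩ = 0.58442.
(Δx)² = 0.58442 − (0.67500)² = 0.12879.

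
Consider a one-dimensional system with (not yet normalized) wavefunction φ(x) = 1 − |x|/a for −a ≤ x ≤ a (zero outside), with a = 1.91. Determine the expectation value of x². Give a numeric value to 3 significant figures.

⟨x²⟩ = ∫ x²·|φ|² dx / ∫|φ|² dx (integrals over the domain).
φ is even, so ∫ over [−a, a] = 2∫₀ᵃ with φ = 1 − x/a there: ∫₀ᵃ (1 − x/a)² dx = a/3, ∫₀ᵃ x²(1 − x/a)² dx = a³/30, ∫₀ᵃ x⁴(1 − x/a)² dx = a⁵/105.
State is unnormalized: ∫|φ|² dx = 1.2733, and ∫φ*·x²·φ dx = 0.46452, so ⟨x²⟩ = 0.46452 / 1.2733.
⟨x²⟩ = 0.36481.

0.365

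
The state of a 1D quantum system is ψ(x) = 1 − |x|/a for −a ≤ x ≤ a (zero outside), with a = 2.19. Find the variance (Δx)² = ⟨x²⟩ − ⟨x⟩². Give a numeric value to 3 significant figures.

Compute ⟨x⟩ and ⟨x²⟩ separately, then (Δx)² = ⟨x²⟩ − ⟨x⟩².
ψ is even, so ∫ over [−a, a] = 2∫₀ᵃ with ψ = 1 − x/a there: ∫₀ᵃ (1 − x/a)² dx = a/3, ∫₀ᵃ x²(1 − x/a)² dx = a³/30, ∫₀ᵃ x⁴(1 − x/a)² dx = a⁵/105.
Normalization: ∫|ψ|² dx = 1.4600.
⟨x⟩ = 0.0000 and ⟨x²⟩ = 0.47961.
(Δx)² = 0.47961 − (0.0000)² = 0.47961.

0.480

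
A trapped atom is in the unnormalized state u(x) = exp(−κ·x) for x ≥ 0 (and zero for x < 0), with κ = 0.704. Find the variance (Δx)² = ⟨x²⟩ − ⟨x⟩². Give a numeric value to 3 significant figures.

Compute ⟨x⟩ and ⟨x²⟩ separately, then (Δx)² = ⟨x²⟩ − ⟨x⟩².
Every integrand reduces to terms xʲ·e^(−2κx) on [0, ∞); use ∫₀^∞ xʲ·e^(−2κx) dx = j!/(2κ)^(j+1).
Normalization: ∫|u|² dx = 0.71023.
⟨x⟩ = 0.71023 and ⟨x²⟩ = 1.0088.
(Δx)² = 1.0088 − (0.71023)² = 0.50442.

0.504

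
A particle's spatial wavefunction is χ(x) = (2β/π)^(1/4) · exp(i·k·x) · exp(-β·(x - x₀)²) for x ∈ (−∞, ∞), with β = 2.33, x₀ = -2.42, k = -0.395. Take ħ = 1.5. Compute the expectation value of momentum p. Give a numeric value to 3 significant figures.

-0.593

p χ = −iħ dχ/dx; then ⟨p⟩ = ∫ χ*·(pχ) dx.
Gaussian moments (u = x − x₀): ∫u^(2j)·e^(−2βu²) du = (2j−1)!!/(4β)^j · √(π/(2β)), odd powers integrate to 0; here √(π/(2β)) = 0.82107. Derivatives: χ′ = (ik − 2βu)·χ, χ″ = ((ik − 2βu)² − 2β)·χ; the odd-in-u pieces drop out.
⟨p⟩ = -0.59250.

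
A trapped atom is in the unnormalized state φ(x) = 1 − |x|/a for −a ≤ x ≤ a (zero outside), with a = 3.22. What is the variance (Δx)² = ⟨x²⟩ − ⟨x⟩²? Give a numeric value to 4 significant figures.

Compute ⟨x⟩ and ⟨x²⟩ separately, then (Δx)² = ⟨x²⟩ − ⟨x⟩².
φ is even, so ∫ over [−a, a] = 2∫₀ᵃ with φ = 1 − x/a there: ∫₀ᵃ (1 − x/a)² dx = a/3, ∫₀ᵃ x²(1 − x/a)² dx = a³/30, ∫₀ᵃ x⁴(1 − x/a)² dx = a⁵/105.
Normalization: ∫|φ|² dx = 2.1467.
⟨x⟩ = 0.0000 and ⟨x²⟩ = 1.0368.
(Δx)² = 1.0368 − (0.0000)² = 1.0368.

1.037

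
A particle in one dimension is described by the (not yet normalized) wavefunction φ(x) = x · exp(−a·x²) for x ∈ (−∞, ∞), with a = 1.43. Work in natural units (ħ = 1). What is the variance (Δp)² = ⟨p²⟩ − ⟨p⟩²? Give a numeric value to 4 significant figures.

Compute ⟨p⟩ and ⟨p²⟩ separately; (Δp)² = ⟨p²⟩ − ⟨p⟩².
Expand each integrand as polynomial × e^(−2ax²) and use ∫x^(2j)·e^(−2ax²) dx = (2j−1)!!/(4a)^j · √(π/(2a)), odd powers → 0; here √(π/(2a)) = 1.0481. Differentiate with the product rule, d/dx e^(−ax²) = −2ax·e^(−ax²).
Normalization: ∫|φ|² dx = 0.18323.
⟨p⟩ = 0.0000 and ⟨p²⟩ = 4.2900.
(Δp)² = 4.2900 − (0.0000)² = 4.2900.

4.290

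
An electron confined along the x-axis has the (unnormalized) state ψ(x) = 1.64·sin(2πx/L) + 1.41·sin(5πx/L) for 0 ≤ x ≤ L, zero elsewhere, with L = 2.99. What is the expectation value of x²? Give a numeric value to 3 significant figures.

2.74

⟨x²⟩ = ∫ x²·|ψ|² dx / ∫|ψ|² dx (integrals over the domain).
On 0 ≤ x ≤ L (j ≠ l): ∫sin²(jπx/L) dx = L/2, ∫sin(jπx/L)·sin(lπx/L) dx = 0; diagonal moments ∫x·sin²(jπx/L) dx = L²/4, ∫x²·sin²(jπx/L) dx = L³·(1/6 − 1/(4j²π²)); cross terms ∫x·sin(jπx/L)·sin(lπx/L) dx = 0 for j + l even and −4jlL²/(π²(j² − l²)²) for j + l odd, ∫x²·sin(jπx/L)·sin(lπx/L) dx = (−1)^(j+l)·4jlL³/(π²(j² − l²)²); higher powers the same way via product-to-sum and parts.
State is unnormalized: ∫|ψ|² dx = 6.9932, and ∫ψ*·x²·ψ dx = 19.195, so ⟨x²⟩ = 19.195 / 6.9932.
⟨x²⟩ = 2.7448.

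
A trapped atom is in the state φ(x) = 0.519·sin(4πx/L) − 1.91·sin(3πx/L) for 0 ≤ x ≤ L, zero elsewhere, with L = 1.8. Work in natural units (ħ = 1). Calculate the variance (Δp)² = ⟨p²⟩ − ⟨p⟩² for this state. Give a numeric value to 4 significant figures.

Compute ⟨p⟩ and ⟨p²⟩ separately; (Δp)² = ⟨p²⟩ − ⟨p⟩².
d²/dx² sin(jπx/L) = −(jπ/L)²·sin(jπx/L); on 0 ≤ x ≤ L, ∫sin²(jπx/L) dx = L/2 and ∫sin(jπx/L)·sin(lπx/L) dx = 0 for j ≠ l, so only diagonal terms survive in ∫|φ|² and ∫φ·φ″; ∫φ·φ′ dx = [φ²/2] between the walls = 0.
Normalization: ∫|φ|² dx = 3.5257.
⟨p⟩ = 0.0000 and ⟨p²⟩ = 28.882.
(Δp)² = 28.882 − (0.0000)² = 28.882.

28.88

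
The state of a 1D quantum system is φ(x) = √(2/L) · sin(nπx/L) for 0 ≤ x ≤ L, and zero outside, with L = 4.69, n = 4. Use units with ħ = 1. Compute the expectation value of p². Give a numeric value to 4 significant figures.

7.179

p² φ = −ħ² d²φ/dx²; ⟨p²⟩ = −ħ² ∫ φ*·φ'' dx.
d/dx sin(nπx/L) = (nπ/L)·cos(nπx/L) and d²/dx² sin(nπx/L) = −(nπ/L)²·sin(nπx/L); on 0 ≤ x ≤ L, ∫sin²(nπx/L) dx = L/2 and ∫sin(nπx/L)·cos(nπx/L) dx = 0.
⟨p²⟩ = 7.1792.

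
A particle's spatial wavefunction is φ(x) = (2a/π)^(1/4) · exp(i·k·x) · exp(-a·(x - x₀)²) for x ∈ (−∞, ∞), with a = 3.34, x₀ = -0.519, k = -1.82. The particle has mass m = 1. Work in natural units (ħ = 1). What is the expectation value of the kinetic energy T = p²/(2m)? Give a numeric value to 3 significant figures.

3.33

T = −(ħ²/2m) d²/dx², so ⟨T⟩ = −(ħ²/2m) ∫ φ*·φ'' dx; with m = 1.
Gaussian moments (u = x − x₀): ∫u^(2j)·e^(−2au²) du = (2j−1)!!/(4a)^j · √(π/(2a)), odd powers integrate to 0; here √(π/(2a)) = 0.68578. Derivatives: φ′ = (ik − 2au)·φ, φ″ = ((ik − 2au)² − 2a)·φ; the odd-in-u pieces drop out.
⟨T⟩ = 3.3262.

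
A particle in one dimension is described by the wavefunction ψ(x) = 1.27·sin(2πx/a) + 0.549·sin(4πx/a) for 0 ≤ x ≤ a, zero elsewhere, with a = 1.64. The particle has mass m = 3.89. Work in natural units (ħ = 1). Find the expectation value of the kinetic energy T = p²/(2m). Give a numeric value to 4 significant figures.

T = −(ħ²/2m) d²/dx², so ⟨T⟩ = −(ħ²/2m) ∫ ψ*·ψ'' dx / ∫|ψ|² dx; with m = 3.89.
d²/dx² sin(jπx/a) = −(jπ/a)²·sin(jπx/a); on 0 ≤ x ≤ a, ∫sin²(jπx/a) dx = a/2 and ∫sin(jπx/a)·sin(lπx/a) dx = 0 for j ≠ l, so only diagonal terms survive in ∫|ψ|² and ∫ψ·ψ″; ∫ψ·ψ′ dx = [ψ²/2] between the walls = 0.
State is unnormalized: ∫|ψ|² dx = 1.5697, and ∫ψ*·(−ħ²/2m · ψ'') dx = 4.3604, so ⟨T⟩ = 4.3604 / 1.5697.
⟨T⟩ = 2.7778.

2.778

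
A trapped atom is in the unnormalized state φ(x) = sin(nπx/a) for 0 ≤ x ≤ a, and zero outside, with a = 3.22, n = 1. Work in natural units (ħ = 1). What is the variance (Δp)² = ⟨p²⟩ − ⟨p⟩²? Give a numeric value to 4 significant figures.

Compute ⟨p⟩ and ⟨p²⟩ separately; (Δp)² = ⟨p²⟩ − ⟨p⟩².
d/dx sin(nπx/a) = (nπ/a)·cos(nπx/a) and d²/dx² sin(nπx/a) = −(nπ/a)²·sin(nπx/a); on 0 ≤ x ≤ a, ∫sin²(nπx/a) dx = a/2 and ∫sin(nπx/a)·cos(nπx/a) dx = 0.
Normalization: ∫|φ|² dx = 1.6100.
⟨p⟩ = 0.0000 and ⟨p²⟩ = 0.95189.
(Δp)² = 0.95189 − (0.0000)² = 0.95189.

0.9519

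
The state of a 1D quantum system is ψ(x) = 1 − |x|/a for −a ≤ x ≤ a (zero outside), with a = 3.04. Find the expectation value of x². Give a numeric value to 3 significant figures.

0.924

⟨x²⟩ = ∫ x²·|ψ|² dx / ∫|ψ|² dx (integrals over the domain).
ψ is even, so ∫ over [−a, a] = 2∫₀ᵃ with ψ = 1 − x/a there: ∫₀ᵃ (1 − x/a)² dx = a/3, ∫₀ᵃ x²(1 − x/a)² dx = a³/30, ∫₀ᵃ x⁴(1 − x/a)² dx = a⁵/105.
State is unnormalized: ∫|ψ|² dx = 2.0267, and ∫ψ*·x²·ψ dx = 1.8730, so ⟨x²⟩ = 1.8730 / 2.0267.
⟨x²⟩ = 0.92416.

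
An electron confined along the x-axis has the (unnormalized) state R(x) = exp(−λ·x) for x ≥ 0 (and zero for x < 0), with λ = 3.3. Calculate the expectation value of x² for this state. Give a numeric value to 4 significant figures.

⟨x²⟩ = ∫ x²·|R|² dx / ∫|R|² dx (integrals over the domain).
Every integrand reduces to terms xʲ·e^(−2λx) on [0, ∞); use ∫₀^∞ xʲ·e^(−2λx) dx = j!/(2λ)^(j+1).
State is unnormalized: ∫|R|² dx = 0.15152, and ∫R*·x²·R dx = 0.0069566, so ⟨x²⟩ = 0.0069566 / 0.15152.
⟨x²⟩ = 0.045914.

0.04591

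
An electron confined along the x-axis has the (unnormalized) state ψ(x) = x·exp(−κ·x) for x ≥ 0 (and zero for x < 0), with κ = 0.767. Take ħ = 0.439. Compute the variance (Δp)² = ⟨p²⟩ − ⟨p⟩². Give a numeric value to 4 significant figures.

Compute ⟨p⟩ and ⟨p²⟩ separately; (Δp)² = ⟨p²⟩ − ⟨p⟩².
Differentiate x·exp(−κ·x) with the product rule; every integrand then reduces to terms xʲ·e^(−2κx) on [0, ∞), with ∫₀^∞ xʲ·e^(−2κx) dx = j!/(2κ)^(j+1).
Normalization: ∫|ψ|² dx = 0.55406.
⟨p⟩ = 0.0000 and ⟨p²⟩ = 0.11338.
(Δp)² = 0.11338 − (0.0000)² = 0.11338.

0.1134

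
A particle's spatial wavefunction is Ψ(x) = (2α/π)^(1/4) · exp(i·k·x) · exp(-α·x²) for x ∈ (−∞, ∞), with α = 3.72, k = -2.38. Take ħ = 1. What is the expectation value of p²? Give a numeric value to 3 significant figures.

p² Ψ = −ħ² d²Ψ/dx²; ⟨p²⟩ = −ħ² ∫ Ψ*·Ψ'' dx.
Gaussian moments: ∫x^(2j)·e^(−2αx²) dx = (2j−1)!!/(4α)^j · √(π/(2α)), odd powers integrate to 0; here √(π/(2α)) = 0.64981. Derivatives: Ψ′ = (ik − 2αx)·Ψ, Ψ″ = ((ik − 2αx)² − 2α)·Ψ; the odd-in-x pieces drop out.
⟨p²⟩ = 9.3844.

9.38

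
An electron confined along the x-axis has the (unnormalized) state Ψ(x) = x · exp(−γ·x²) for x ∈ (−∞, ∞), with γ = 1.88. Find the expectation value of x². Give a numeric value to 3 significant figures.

⟨x²⟩ = ∫ x²·|Ψ|² dx / ∫|Ψ|² dx (integrals over the domain).
Expand each integrand as polynomial × e^(−2γx²) and use ∫x^(2j)·e^(−2γx²) dx = (2j−1)!!/(4γ)^j · √(π/(2γ)), odd powers → 0; here √(π/(2γ)) = 0.91407.
State is unnormalized: ∫|Ψ|² dx = 0.12155, and ∫Ψ*·x²·Ψ dx = 0.048492, so ⟨x²⟩ = 0.048492 / 0.12155.
⟨x²⟩ = 0.39894.

0.399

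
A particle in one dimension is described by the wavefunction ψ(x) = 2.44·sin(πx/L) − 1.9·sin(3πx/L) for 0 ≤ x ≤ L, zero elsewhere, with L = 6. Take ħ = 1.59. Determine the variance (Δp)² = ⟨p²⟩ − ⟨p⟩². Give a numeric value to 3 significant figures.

2.79

Compute ⟨p⟩ and ⟨p²⟩ separately; (Δp)² = ⟨p²⟩ − ⟨p⟩².
d²/dx² sin(jπx/L) = −(jπ/L)²·sin(jπx/L); on 0 ≤ x ≤ L, ∫sin²(jπx/L) dx = L/2 and ∫sin(jπx/L)·sin(lπx/L) dx = 0 for j ≠ l, so only diagonal terms survive in ∫|ψ|² and ∫ψ·ψ″; ∫ψ·ψ′ dx = [ψ²/2] between the walls = 0.
Normalization: ∫|ψ|² dx = 28.691.
⟨p⟩ = 0.0000 and ⟨p²⟩ = 2.7861.
(Δp)² = 2.7861 − (0.0000)² = 2.7861.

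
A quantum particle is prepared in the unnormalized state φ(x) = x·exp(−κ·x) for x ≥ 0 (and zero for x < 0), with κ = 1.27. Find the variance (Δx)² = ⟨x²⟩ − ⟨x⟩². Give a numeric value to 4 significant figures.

0.4650

Compute ⟨x⟩ and ⟨x²⟩ separately, then (Δx)² = ⟨x²⟩ − ⟨x⟩².
Every integrand reduces to terms xʲ·e^(−2κx) on [0, ∞); use ∫₀^∞ xʲ·e^(−2κx) dx = j!/(2κ)^(j+1).
Normalization: ∫|φ|² dx = 0.12205.
⟨x⟩ = 1.1811 and ⟨x²⟩ = 1.8600.
(Δx)² = 1.8600 − (1.1811)² = 0.46500.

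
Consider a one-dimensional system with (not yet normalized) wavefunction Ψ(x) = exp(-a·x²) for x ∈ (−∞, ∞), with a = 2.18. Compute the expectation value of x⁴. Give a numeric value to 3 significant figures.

⟨x⁴⟩ = ∫ x⁴·|Ψ|² dx / ∫|Ψ|² dx (integrals over the domain).
Gaussian moments: ∫x^(2j)·e^(−2ax²) dx = (2j−1)!!/(4a)^j · √(π/(2a)), odd powers integrate to 0; here √(π/(2a)) = 0.84885.
State is unnormalized: ∫|Ψ|² dx = 0.84885, and ∫Ψ*·x⁴·Ψ dx = 0.033490, so ⟨x⁴⟩ = 0.033490 / 0.84885.
⟨x⁴⟩ = 0.039454.

0.0395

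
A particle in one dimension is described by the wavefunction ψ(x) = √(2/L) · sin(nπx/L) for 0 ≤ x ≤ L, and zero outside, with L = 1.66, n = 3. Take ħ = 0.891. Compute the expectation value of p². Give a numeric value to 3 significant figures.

p² ψ = −ħ² d²ψ/dx²; ⟨p²⟩ = −ħ² ∫ ψ*·ψ'' dx.
d/dx sin(nπx/L) = (nπ/L)·cos(nπx/L) and d²/dx² sin(nπx/L) = −(nπ/L)²·sin(nπx/L); on 0 ≤ x ≤ L, ∫sin²(nπx/L) dx = L/2 and ∫sin(nπx/L)·cos(nπx/L) dx = 0.
⟨p²⟩ = 25.591.

25.6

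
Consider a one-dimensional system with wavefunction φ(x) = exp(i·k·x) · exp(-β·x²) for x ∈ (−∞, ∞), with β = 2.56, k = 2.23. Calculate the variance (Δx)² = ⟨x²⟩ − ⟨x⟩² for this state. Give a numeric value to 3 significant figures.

Compute ⟨x⟩ and ⟨x²⟩ separately, then (Δx)² = ⟨x²⟩ − ⟨x⟩².
Gaussian moments: ∫x^(2j)·e^(−2βx²) dx = (2j−1)!!/(4β)^j · √(π/(2β)), odd powers integrate to 0; here √(π/(2β)) = 0.78332.
Normalization: ∫|φ|² dx = 0.78332.
⟨x⟩ = 0.0000 and ⟨x²⟩ = 0.097656.
(Δx)² = 0.097656 − (0.0000)² = 0.097656.

0.0977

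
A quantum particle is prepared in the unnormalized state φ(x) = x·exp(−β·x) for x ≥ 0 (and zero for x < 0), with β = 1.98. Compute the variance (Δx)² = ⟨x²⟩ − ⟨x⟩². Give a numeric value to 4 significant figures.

Compute ⟨x⟩ and ⟨x²⟩ separately, then (Δx)² = ⟨x²⟩ − ⟨x⟩².
Every integrand reduces to terms xʲ·e^(−2βx) on [0, ∞); use ∫₀^∞ xʲ·e^(−2βx) dx = j!/(2β)^(j+1).
Normalization: ∫|φ|² dx = 0.032207.
⟨x⟩ = 0.75758 and ⟨x²⟩ = 0.76523.
(Δx)² = 0.76523 − (0.75758)² = 0.19131.

0.1913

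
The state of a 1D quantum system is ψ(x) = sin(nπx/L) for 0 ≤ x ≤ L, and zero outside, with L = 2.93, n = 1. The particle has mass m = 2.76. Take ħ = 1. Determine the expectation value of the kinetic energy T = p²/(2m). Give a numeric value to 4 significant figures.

0.2083

T = −(ħ²/2m) d²/dx², so ⟨T⟩ = −(ħ²/2m) ∫ ψ*·ψ'' dx / ∫|ψ|² dx; with m = 2.76.
d/dx sin(nπx/L) = (nπ/L)·cos(nπx/L) and d²/dx² sin(nπx/L) = −(nπ/L)²·sin(nπx/L); on 0 ≤ x ≤ L, ∫sin²(nπx/L) dx = L/2 and ∫sin(nπx/L)·cos(nπx/L) dx = 0.
State is unnormalized: ∫|ψ|² dx = 1.4650, and ∫ψ*·(−ħ²/2m · ψ'') dx = 0.30511, so ⟨T⟩ = 0.30511 / 1.4650.
⟨T⟩ = 0.20827.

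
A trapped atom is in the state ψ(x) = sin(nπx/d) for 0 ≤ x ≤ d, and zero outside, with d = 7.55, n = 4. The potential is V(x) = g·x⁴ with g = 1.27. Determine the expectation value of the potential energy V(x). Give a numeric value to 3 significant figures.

799.

⟨V⟩ = ∫ V(x)·|ψ|² dx / ∫|ψ|² dx.
With sin²θ = (1 − cos2θ)/2 on 0 ≤ x ≤ d: ∫sin²(nπx/d) dx = d/2, ∫x·sin²(nπx/d) dx = d²/4, ∫x²·sin²(nπx/d) dx = d³·(1/6 − 1/(4n²π²)); higher powers xᵏ the same way, integrating xᵏ·cos(2nπx/d) by parts.
State is unnormalized: ∫|ψ|² dx = 3.7750, and ∫ψ*·V(x)·ψ dx = 3017.9, so ⟨V⟩ = 3017.9 / 3.7750.
⟨V⟩ = 799.43.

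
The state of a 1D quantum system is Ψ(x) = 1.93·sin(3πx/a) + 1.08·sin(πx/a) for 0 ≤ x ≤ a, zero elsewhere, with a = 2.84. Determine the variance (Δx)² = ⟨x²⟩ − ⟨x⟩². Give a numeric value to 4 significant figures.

Compute ⟨x⟩ and ⟨x²⟩ separately, then (Δx)² = ⟨x²⟩ − ⟨x⟩².
On 0 ≤ x ≤ a (j ≠ l): ∫sin²(jπx/a) dx = a/2, ∫sin(jπx/a)·sin(lπx/a) dx = 0; diagonal moments ∫x·sin²(jπx/a) dx = a²/4, ∫x²·sin²(jπx/a) dx = a³·(1/6 − 1/(4j²π²)); cross terms ∫x·sin(jπx/a)·sin(lπx/a) dx = 0 for j + l even and −4jla²/(π²(j² − l²)²) for j + l odd, ∫x²·sin(jπx/a)·sin(lπx/a) dx = (−1)^(j+l)·4jla³/(π²(j² − l²)²); higher powers the same way via product-to-sum and parts.
Normalization: ∫|Ψ|² dx = 6.9456.
⟨x⟩ = 1.4200 and ⟨x²⟩ = 2.8177.
(Δx)² = 2.8177 − (1.4200)² = 0.80131.

0.8013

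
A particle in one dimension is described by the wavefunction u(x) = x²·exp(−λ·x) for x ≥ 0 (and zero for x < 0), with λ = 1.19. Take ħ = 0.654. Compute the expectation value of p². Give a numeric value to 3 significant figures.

0.202

p² u = −ħ² d²u/dx²; ⟨p²⟩ = −ħ² ∫ u*·u'' dx / ∫|u|² dx.
Differentiate x²·exp(−λ·x) with the product rule; every integrand then reduces to terms xʲ·e^(−2λx) on [0, ∞), with ∫₀^∞ xʲ·e^(−2λx) dx = j!/(2λ)^(j+1).
State is unnormalized: ∫|u|² dx = 0.31429, and ∫u*·(−ħ² u'') dx = 0.063453, so ⟨p²⟩ = 0.063453 / 0.31429.
⟨p²⟩ = 0.20190.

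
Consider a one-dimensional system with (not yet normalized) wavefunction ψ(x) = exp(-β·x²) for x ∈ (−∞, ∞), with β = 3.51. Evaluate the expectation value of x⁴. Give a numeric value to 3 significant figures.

0.0152

⟨x⁴⟩ = ∫ x⁴·|ψ|² dx / ∫|ψ|² dx (integrals over the domain).
Gaussian moments: ∫x^(2j)·e^(−2βx²) dx = (2j−1)!!/(4β)^j · √(π/(2β)), odd powers integrate to 0; here √(π/(2β)) = 0.66897.
State is unnormalized: ∫|ψ|² dx = 0.66897, and ∫ψ*·x⁴·ψ dx = 0.010181, so ⟨x⁴⟩ = 0.010181 / 0.66897.
⟨x⁴⟩ = 0.015219.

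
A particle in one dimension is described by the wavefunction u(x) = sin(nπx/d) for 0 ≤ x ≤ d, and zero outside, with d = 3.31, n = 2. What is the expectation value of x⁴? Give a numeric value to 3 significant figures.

21.1

⟨x⁴⟩ = ∫ x⁴·|u|² dx / ∫|u|² dx (integrals over the domain).
With sin²θ = (1 − cos2θ)/2 on 0 ≤ x ≤ d: ∫sin²(nπx/d) dx = d/2, ∫x·sin²(nπx/d) dx = d²/4, ∫x²·sin²(nπx/d) dx = d³·(1/6 − 1/(4n²π²)); higher powers xᵏ the same way, integrating xᵏ·cos(2nπx/d) by parts.
State is unnormalized: ∫|u|² dx = 1.6550, and ∫u*·x⁴·u dx = 34.891, so ⟨x⁴⟩ = 34.891 / 1.6550.
⟨x⁴⟩ = 21.082.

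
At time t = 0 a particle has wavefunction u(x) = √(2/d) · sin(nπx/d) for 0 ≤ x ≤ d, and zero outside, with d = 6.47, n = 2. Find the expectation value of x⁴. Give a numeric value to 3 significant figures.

308.

⟨x⁴⟩ = ∫ x⁴·|u|² dx (integrals over the domain).
With sin²θ = (1 − cos2θ)/2 on 0 ≤ x ≤ d: ∫sin²(nπx/d) dx = d/2, ∫x·sin²(nπx/d) dx = d²/4, ∫x²·sin²(nπx/d) dx = d³·(1/6 − 1/(4n²π²)); higher powers xᵏ the same way, integrating xᵏ·cos(2nπx/d) by parts.
⟨x⁴⟩ = 307.77.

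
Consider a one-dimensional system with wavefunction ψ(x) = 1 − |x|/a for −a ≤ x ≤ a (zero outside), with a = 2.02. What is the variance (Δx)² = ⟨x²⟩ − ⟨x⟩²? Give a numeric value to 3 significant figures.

Compute ⟨x⟩ and ⟨x²⟩ separately, then (Δx)² = ⟨x²⟩ − ⟨x⟩².
ψ is even, so ∫ over [−a, a] = 2∫₀ᵃ with ψ = 1 − x/a there: ∫₀ᵃ (1 − x/a)² dx = a/3, ∫₀ᵃ x²(1 − x/a)² dx = a³/30, ∫₀ᵃ x⁴(1 − x/a)² dx = a⁵/105.
Normalization: ∫|ψ|² dx = 1.3467.
⟨x⟩ = 0.0000 and ⟨x²⟩ = 0.40804.
(Δx)² = 0.40804 − (0.0000)² = 0.40804.

0.408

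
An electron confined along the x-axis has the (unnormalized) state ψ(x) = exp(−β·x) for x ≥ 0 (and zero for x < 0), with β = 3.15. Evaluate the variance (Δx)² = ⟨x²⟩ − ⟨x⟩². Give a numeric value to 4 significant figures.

Compute ⟨x⟩ and ⟨x²⟩ separately, then (Δx)² = ⟨x²⟩ − ⟨x⟩².
Every integrand reduces to terms xʲ·e^(−2βx) on [0, ∞); use ∫₀^∞ xʲ·e^(−2βx) dx = j!/(2β)^(j+1).
Normalization: ∫|ψ|² dx = 0.15873.
⟨x⟩ = 0.15873 and ⟨x²⟩ = 0.050391.
(Δx)² = 0.050391 − (0.15873)² = 0.025195.

0.02520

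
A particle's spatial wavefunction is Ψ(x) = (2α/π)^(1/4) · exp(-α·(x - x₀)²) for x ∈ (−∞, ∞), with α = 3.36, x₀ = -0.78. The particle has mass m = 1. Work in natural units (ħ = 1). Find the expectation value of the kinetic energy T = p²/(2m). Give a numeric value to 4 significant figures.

T = −(ħ²/2m) d²/dx², so ⟨T⟩ = −(ħ²/2m) ∫ Ψ*·Ψ'' dx; with m = 1.
Gaussian moments (u = x − x₀): ∫u^(2j)·e^(−2αu²) du = (2j−1)!!/(4α)^j · √(π/(2α)), odd powers integrate to 0; here √(π/(2α)) = 0.68374. Derivatives: d/dx e^(−αu²) = −2αu·e^(−αu²), d²/dx² e^(−αu²) = (4α²u² − 2α)·e^(−αu²).
⟨T⟩ = 1.6800.

1.680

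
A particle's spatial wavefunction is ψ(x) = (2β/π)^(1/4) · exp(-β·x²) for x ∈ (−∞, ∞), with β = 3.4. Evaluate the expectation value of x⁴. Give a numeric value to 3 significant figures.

0.0162

⟨x⁴⟩ = ∫ x⁴·|ψ|² dx (integrals over the domain).
Gaussian moments: ∫x^(2j)·e^(−2βx²) dx = (2j−1)!!/(4β)^j · √(π/(2β)), odd powers integrate to 0; here √(π/(2β)) = 0.67971.
⟨x⁴⟩ = 0.016220.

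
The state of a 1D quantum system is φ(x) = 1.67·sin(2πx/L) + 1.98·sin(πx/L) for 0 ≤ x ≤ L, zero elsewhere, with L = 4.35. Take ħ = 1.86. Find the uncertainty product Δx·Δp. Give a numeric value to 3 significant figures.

Δx = √(⟨x²⟩−⟨x⟩²), Δp = √(⟨p²⟩−⟨p⟩²).
On 0 ≤ x ≤ L (j ≠ l): ∫sin²(jπx/L) dx = L/2, ∫sin(jπx/L)·sin(lπx/L) dx = 0; diagonal moments ∫x·sin²(jπx/L) dx = L²/4, ∫x²·sin²(jπx/L) dx = L³·(1/6 − 1/(4j²π²)); cross terms ∫x·sin(jπx/L)·sin(lπx/L) dx = 0 for j + l even and −4jlL²/(π²(j² − l²)²) for j + l odd, ∫x²·sin(jπx/L)·sin(lπx/L) dx = (−1)^(j+l)·4jlL³/(π²(j² − l²)²); higher powers the same way via product-to-sum and parts. d²/dx² sin(jπx/L) = −(jπ/L)²·sin(jπx/L); on 0 ≤ x ≤ L, ∫sin²(jπx/L) dx = L/2 and ∫sin(jπx/L)·sin(lπx/L) dx = 0 for j ≠ l, so only diagonal terms survive in ∫|φ|² and ∫φ·φ″; ∫φ·φ′ dx = [φ²/2] between the walls = 0.
Normalization: ∫|φ|² dx = 14.593.
⟨x⟩ = 1.4027, ⟨x²⟩ = 2.2881 ⇒ Δx = 0.56623.
⟨p⟩ = 0.0000, ⟨p²⟩ = 4.0547 ⇒ Δp = 2.0136.
Δx·Δp = 1.1402.

1.14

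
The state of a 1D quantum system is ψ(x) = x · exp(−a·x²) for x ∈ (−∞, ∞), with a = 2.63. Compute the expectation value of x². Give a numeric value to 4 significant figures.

⟨x²⟩ = ∫ x²·|ψ|² dx / ∫|ψ|² dx (integrals over the domain).
Expand each integrand as polynomial × e^(−2ax²) and use ∫x^(2j)·e^(−2ax²) dx = (2j−1)!!/(4a)^j · √(π/(2a)), odd powers → 0; here √(π/(2a)) = 0.77283.
State is unnormalized: ∫|ψ|² dx = 0.073463, and ∫ψ*·x²·ψ dx = 0.020949, so ⟨x²⟩ = 0.020949 / 0.073463.
⟨x²⟩ = 0.28517.

0.2852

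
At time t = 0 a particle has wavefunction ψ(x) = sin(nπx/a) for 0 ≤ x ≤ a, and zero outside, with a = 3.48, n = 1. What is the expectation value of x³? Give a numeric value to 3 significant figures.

7.33

⟨x³⟩ = ∫ x³·|ψ|² dx / ∫|ψ|² dx (integrals over the domain).
With sin²θ = (1 − cos2θ)/2 on 0 ≤ x ≤ a: ∫sin²(nπx/a) dx = a/2, ∫x·sin²(nπx/a) dx = a²/4, ∫x²·sin²(nπx/a) dx = a³·(1/6 − 1/(4n²π²)); higher powers xᵏ the same way, integrating xᵏ·cos(2nπx/a) by parts.
State is unnormalized: ∫|ψ|² dx = 1.7400, and ∫ψ*·x³·ψ dx = 12.760, so ⟨x³⟩ = 12.760 / 1.7400.
⟨x³⟩ = 7.3335.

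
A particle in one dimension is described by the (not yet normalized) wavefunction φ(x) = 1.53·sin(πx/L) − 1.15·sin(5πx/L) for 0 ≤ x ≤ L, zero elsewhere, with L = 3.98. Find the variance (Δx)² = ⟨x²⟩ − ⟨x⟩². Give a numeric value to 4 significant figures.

0.6886

Compute ⟨x⟩ and ⟨x²⟩ separately, then (Δx)² = ⟨x²⟩ − ⟨x⟩².
On 0 ≤ x ≤ L (j ≠ l): ∫sin²(jπx/L) dx = L/2, ∫sin(jπx/L)·sin(lπx/L) dx = 0; diagonal moments ∫x·sin²(jπx/L) dx = L²/4, ∫x²·sin²(jπx/L) dx = L³·(1/6 − 1/(4j²π²)); cross terms ∫x·sin(jπx/L)·sin(lπx/L) dx = 0 for j + l even and −4jlL²/(π²(j² − l²)²) for j + l odd, ∫x²·sin(jπx/L)·sin(lπx/L) dx = (−1)^(j+l)·4jlL³/(π²(j² − l²)²); higher powers the same way via product-to-sum and parts.
Normalization: ∫|φ|² dx = 7.2902.
⟨x⟩ = 1.9900 and ⟨x²⟩ = 4.6487.
(Δx)² = 4.6487 − (1.9900)² = 0.68860.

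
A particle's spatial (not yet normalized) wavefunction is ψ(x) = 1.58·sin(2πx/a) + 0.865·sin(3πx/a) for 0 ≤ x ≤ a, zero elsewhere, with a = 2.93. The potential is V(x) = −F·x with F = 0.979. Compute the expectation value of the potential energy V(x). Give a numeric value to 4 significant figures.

-0.9641

⟨V⟩ = ∫ V(x)·|ψ|² dx / ∫|ψ|² dx.
On 0 ≤ x ≤ a (j ≠ l): ∫sin²(jπx/a) dx = a/2, ∫sin(jπx/a)·sin(lπx/a) dx = 0; diagonal moments ∫x·sin²(jπx/a) dx = a²/4, ∫x²·sin²(jπx/a) dx = a³·(1/6 − 1/(4j²π²)); cross terms ∫x·sin(jπx/a)·sin(lπx/a) dx = 0 for j + l even and −4jla²/(π²(j² − l²)²) for j + l odd, ∫x²·sin(jπx/a)·sin(lπx/a) dx = (−1)^(j+l)·4jla³/(π²(j² − l²)²); higher powers the same way via product-to-sum and parts.
State is unnormalized: ∫|ψ|² dx = 4.7534, and ∫ψ*·V(x)·ψ dx = -4.5829, so ⟨V⟩ = -4.5829 / 4.7534.
⟨V⟩ = -0.96413.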